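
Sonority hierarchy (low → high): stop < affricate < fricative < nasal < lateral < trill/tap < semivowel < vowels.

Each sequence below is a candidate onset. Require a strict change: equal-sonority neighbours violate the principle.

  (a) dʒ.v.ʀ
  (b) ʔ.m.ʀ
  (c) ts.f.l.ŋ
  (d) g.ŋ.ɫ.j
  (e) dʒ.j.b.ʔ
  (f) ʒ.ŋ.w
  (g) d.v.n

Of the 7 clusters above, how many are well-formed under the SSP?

5

(a) sonority 2-3-6: well-formed.
(b) sonority 1-4-6: well-formed.
(c) sonority 2-3-5-4: ill-formed.
(d) sonority 1-4-5-7: well-formed.
(e) sonority 2-7-1-1: ill-formed.
(f) sonority 3-4-7: well-formed.
(g) sonority 1-3-4: well-formed.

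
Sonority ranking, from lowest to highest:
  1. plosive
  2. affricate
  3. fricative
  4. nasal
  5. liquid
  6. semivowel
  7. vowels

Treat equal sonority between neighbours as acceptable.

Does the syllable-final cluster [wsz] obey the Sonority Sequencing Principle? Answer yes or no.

yes

/w/: semivowel = 6.
/s/: fricative = 3.
/z/: fricative = 3.
The profile 6-3-3 is non-increasing (plateaus allowed), so the syllable-final cluster satisfies the SSP.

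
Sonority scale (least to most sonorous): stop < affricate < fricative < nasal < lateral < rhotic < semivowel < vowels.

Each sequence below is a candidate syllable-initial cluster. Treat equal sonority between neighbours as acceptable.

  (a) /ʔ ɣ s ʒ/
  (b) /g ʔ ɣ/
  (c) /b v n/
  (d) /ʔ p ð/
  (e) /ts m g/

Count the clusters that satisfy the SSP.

(a) sonority 1-3-3-3: well-formed.
(b) sonority 1-1-3: well-formed.
(c) sonority 1-3-4: well-formed.
(d) sonority 1-1-3: well-formed.
(e) sonority 2-4-1: ill-formed.

4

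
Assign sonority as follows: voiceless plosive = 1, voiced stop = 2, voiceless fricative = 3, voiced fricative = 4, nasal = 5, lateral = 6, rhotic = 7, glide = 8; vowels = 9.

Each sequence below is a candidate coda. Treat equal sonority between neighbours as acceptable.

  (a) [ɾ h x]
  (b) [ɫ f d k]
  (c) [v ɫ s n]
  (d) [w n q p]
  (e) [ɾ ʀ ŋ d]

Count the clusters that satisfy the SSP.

4

(a) [ɾ h x]: profile 7-3-3 — obeys.
(b) [ɫ f d k]: profile 6-3-2-1 — obeys.
(c) [v ɫ s n]: profile 4-6-3-5 — violates.
(d) [w n q p]: profile 8-5-1-1 — obeys.
(e) [ɾ ʀ ŋ d]: profile 7-7-5-2 — obeys.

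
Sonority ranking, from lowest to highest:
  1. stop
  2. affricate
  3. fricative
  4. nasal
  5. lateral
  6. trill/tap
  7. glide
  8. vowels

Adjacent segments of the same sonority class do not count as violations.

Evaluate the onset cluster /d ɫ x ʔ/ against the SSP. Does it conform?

/d/: stop = 1.
/ɫ/: lateral = 5.
/x/: fricative = 3.
/ʔ/: stop = 1.
The profile is 1-5-3-1. Between /ɫ/ (5) and /x/ (3) sonority does not rise, so the cluster violates the SSP.

no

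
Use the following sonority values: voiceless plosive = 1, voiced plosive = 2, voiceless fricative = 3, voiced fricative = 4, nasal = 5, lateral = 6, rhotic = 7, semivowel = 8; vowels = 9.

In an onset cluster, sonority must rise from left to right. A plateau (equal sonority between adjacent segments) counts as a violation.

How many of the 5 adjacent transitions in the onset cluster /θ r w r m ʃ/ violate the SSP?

3

/θ/ — voiceless fricative, sonority 3.
/r/ — rhotic, sonority 7.
/w/ — semivowel, sonority 8.
/r/ — rhotic, sonority 7.
/m/ — nasal, sonority 5.
/ʃ/ — voiceless fricative, sonority 3.
/θ/→/r/: 3→7 (rises) — ok.
/r/→/w/: 7→8 (rises) — ok.
/w/→/r/: 8→7 (does not rise) — violation.
/r/→/m/: 7→5 (does not rise) — violation.
/m/→/ʃ/: 5→3 (does not rise) — violation.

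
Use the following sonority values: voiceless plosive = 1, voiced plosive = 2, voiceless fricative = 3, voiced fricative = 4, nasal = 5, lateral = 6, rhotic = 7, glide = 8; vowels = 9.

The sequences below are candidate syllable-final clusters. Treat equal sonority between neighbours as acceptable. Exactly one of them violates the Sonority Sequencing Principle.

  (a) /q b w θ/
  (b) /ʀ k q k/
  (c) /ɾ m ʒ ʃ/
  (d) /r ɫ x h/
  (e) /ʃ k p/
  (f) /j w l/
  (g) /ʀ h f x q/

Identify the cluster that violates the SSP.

(a) /q b w θ/: profile 1-2-8-3 — violates.
(b) /ʀ k q k/: profile 7-1-1-1 — obeys.
(c) /ɾ m ʒ ʃ/: profile 7-5-4-3 — obeys.
(d) /r ɫ x h/: profile 7-6-3-3 — obeys.
(e) /ʃ k p/: profile 3-1-1 — obeys.
(f) /j w l/: profile 8-8-6 — obeys.
(g) /ʀ h f x q/: profile 7-3-3-3-1 — obeys.

a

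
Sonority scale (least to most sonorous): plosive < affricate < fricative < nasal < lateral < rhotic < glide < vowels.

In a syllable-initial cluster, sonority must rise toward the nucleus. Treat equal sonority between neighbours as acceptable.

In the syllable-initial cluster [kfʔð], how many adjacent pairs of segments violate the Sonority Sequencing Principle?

1

/k/ — plosive, sonority 1.
/f/ — fricative, sonority 3.
/ʔ/ — plosive, sonority 1.
/ð/ — fricative, sonority 3.
/k/→/f/: 1→3 (rises) — ok.
/f/→/ʔ/: 3→1 (does not rise) — violation.
/ʔ/→/ð/: 1→3 (rises) — ok.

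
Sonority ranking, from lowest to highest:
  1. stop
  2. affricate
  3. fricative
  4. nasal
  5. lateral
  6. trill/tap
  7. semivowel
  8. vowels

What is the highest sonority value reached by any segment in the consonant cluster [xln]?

5

/x/ — fricative, sonority 3.
/l/ — lateral, sonority 5.
/n/ — nasal, sonority 4.
The maximum is 5.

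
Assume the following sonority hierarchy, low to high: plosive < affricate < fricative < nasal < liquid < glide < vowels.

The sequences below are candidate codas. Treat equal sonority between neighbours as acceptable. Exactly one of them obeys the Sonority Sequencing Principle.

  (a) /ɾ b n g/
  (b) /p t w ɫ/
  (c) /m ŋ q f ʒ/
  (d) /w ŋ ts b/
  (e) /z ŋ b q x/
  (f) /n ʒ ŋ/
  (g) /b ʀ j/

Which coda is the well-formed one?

d

(a) 5-1-4-1 → violates
(b) 1-1-6-5 → violates
(c) 4-4-1-3-3 → violates
(d) 6-4-2-1 → obeys
(e) 3-4-1-1-3 → violates
(f) 4-3-4 → violates
(g) 1-5-6 → violates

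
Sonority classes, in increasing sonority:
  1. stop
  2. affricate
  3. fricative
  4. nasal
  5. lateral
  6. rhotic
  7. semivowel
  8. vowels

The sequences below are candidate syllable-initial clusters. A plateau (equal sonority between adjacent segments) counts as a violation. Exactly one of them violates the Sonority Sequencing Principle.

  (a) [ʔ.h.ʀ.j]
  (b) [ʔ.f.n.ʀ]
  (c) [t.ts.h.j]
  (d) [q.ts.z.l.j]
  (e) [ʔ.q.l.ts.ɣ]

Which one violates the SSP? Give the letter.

(a) 1-3-6-7 → obeys
(b) 1-3-4-6 → obeys
(c) 1-2-3-7 → obeys
(d) 1-2-3-5-7 → obeys
(e) 1-1-5-2-3 → violates

e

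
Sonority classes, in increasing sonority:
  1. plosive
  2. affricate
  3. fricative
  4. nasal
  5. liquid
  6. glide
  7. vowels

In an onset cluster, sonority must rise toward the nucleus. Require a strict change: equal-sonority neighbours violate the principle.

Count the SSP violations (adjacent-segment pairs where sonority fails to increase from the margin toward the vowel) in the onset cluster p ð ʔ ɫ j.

1

/p/: plosive = 1.
/ð/: fricative = 3.
/ʔ/: plosive = 1.
/ɫ/: liquid = 5.
/j/: glide = 6.
/p/→/ð/: 1→3 (rises) — ok.
/ð/→/ʔ/: 3→1 (does not rise) — violation.
/ʔ/→/ɫ/: 1→5 (rises) — ok.
/ɫ/→/j/: 5→6 (rises) — ok.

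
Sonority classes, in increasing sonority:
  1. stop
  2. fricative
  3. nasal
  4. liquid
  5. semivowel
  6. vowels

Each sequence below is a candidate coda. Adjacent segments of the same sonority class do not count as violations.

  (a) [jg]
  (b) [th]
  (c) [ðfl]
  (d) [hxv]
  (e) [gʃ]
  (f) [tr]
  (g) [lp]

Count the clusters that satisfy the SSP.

(a) [jg]: profile 5-1 — obeys.
(b) [th]: profile 1-2 — violates.
(c) [ðfl]: profile 2-2-4 — violates.
(d) [hxv]: profile 2-2-2 — obeys.
(e) [gʃ]: profile 1-2 — violates.
(f) [tr]: profile 1-4 — violates.
(g) [lp]: profile 4-1 — obeys.

3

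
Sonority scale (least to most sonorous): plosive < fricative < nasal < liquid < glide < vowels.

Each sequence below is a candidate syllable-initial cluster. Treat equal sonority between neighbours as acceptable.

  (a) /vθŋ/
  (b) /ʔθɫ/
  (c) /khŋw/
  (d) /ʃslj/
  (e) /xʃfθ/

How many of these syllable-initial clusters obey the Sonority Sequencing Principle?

5

(a) 2-2-3 → obeys
(b) 1-2-4 → obeys
(c) 1-2-3-5 → obeys
(d) 2-2-4-5 → obeys
(e) 2-2-2-2 → obeys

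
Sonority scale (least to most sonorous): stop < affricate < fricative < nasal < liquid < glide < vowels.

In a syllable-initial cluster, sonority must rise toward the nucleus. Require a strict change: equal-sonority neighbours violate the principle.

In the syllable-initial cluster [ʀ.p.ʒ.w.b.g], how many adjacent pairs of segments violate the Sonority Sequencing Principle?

/ʀ/ is a liquid (sonority 5).
/p/ is a stop (sonority 1).
/ʒ/ is a fricative (sonority 3).
/w/ is a glide (sonority 6).
/b/ is a stop (sonority 1).
/g/ is a stop (sonority 1).
/ʀ/→/p/: 5→1 (does not rise) — violation.
/p/→/ʒ/: 1→3 (rises) — ok.
/ʒ/→/w/: 3→6 (rises) — ok.
/w/→/b/: 6→1 (does not rise) — violation.
/b/→/g/: 1→1 (plateau) — violation.

3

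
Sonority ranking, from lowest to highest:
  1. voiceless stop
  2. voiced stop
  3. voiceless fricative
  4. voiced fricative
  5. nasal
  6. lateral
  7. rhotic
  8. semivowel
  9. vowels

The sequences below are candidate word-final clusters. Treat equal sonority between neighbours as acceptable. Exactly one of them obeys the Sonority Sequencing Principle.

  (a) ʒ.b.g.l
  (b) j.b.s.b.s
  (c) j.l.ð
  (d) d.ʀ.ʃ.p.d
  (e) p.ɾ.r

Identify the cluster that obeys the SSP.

c

(a) ʒ.b.g.l: profile 4-2-2-6 — violates.
(b) j.b.s.b.s: profile 8-2-3-2-3 — violates.
(c) j.l.ð: profile 8-6-4 — obeys.
(d) d.ʀ.ʃ.p.d: profile 2-7-3-1-2 — violates.
(e) p.ɾ.r: profile 1-7-7 — violates.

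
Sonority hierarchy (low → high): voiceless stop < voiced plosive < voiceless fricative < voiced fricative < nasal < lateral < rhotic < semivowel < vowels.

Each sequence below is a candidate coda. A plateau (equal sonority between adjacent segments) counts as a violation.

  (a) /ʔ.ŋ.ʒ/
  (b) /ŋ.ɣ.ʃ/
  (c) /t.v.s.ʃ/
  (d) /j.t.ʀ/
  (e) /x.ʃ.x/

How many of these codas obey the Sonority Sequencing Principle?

(a) 1-5-4 → violates
(b) 5-4-3 → obeys
(c) 1-4-3-3 → violates
(d) 8-1-7 → violates
(e) 3-3-3 → violates

1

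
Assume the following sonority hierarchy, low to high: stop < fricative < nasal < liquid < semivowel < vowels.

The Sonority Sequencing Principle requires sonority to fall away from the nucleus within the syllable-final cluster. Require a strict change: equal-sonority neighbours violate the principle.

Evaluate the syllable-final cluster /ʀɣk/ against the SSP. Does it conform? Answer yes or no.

yes

/ʀ/ — liquid, sonority 4.
/ɣ/ — fricative, sonority 2.
/k/ — stop, sonority 1.
The profile 4-2-1 strictly falls, so the syllable-final cluster satisfies the SSP.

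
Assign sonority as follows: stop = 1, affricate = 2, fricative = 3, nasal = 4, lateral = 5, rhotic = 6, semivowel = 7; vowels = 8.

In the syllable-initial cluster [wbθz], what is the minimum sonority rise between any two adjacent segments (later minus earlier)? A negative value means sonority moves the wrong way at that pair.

/w/ is a semivowel (sonority 7).
/b/ is a stop (sonority 1).
/θ/ is a fricative (sonority 3).
/z/ is a fricative (sonority 3).
/w/→/b/: change -6.
/b/→/θ/: change +2.
/θ/→/z/: change +0.
Minimum = -6.

-6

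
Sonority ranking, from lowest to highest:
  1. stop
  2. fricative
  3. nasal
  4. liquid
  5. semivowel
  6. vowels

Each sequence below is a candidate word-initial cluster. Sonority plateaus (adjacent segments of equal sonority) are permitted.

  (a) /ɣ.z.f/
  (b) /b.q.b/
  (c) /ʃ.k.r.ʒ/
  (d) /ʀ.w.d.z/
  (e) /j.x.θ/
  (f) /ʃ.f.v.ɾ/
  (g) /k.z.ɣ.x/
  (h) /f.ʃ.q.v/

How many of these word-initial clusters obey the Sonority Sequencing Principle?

(a) 2-2-2 → obeys
(b) 1-1-1 → obeys
(c) 2-1-4-2 → violates
(d) 4-5-1-2 → violates
(e) 5-2-2 → violates
(f) 2-2-2-4 → obeys
(g) 1-2-2-2 → obeys
(h) 2-2-1-2 → violates

4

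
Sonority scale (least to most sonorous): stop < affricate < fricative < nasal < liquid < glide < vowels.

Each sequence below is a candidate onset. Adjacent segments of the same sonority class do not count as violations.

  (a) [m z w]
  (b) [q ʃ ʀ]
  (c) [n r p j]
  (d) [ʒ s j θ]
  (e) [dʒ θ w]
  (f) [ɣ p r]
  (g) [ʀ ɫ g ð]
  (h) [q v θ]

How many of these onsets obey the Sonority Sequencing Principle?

(a) sonority 4-3-6: ill-formed.
(b) sonority 1-3-5: well-formed.
(c) sonority 4-5-1-6: ill-formed.
(d) sonority 3-3-6-3: ill-formed.
(e) sonority 2-3-6: well-formed.
(f) sonority 3-1-5: ill-formed.
(g) sonority 5-5-1-3: ill-formed.
(h) sonority 1-3-3: well-formed.

3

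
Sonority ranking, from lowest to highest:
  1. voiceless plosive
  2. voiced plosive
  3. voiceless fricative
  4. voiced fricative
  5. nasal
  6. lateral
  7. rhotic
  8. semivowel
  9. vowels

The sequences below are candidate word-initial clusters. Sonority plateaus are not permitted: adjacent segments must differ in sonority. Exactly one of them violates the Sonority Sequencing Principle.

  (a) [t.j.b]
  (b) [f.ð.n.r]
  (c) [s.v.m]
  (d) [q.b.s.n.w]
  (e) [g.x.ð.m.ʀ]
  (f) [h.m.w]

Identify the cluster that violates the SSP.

a

(a) sonority 1-8-2: ill-formed.
(b) sonority 3-4-5-7: well-formed.
(c) sonority 3-4-5: well-formed.
(d) sonority 1-2-3-5-8: well-formed.
(e) sonority 2-3-4-5-7: well-formed.
(f) sonority 3-5-8: well-formed.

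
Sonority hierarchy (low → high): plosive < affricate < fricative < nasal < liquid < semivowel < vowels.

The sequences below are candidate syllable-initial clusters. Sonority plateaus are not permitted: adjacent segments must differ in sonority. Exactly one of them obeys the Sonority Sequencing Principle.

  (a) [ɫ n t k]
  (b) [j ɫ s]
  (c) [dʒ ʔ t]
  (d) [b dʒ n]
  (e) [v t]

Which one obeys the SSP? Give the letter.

d

(a) sonority 5-4-1-1: ill-formed.
(b) sonority 6-5-3: ill-formed.
(c) sonority 2-1-1: ill-formed.
(d) sonority 1-2-4: well-formed.
(e) sonority 3-1: ill-formed.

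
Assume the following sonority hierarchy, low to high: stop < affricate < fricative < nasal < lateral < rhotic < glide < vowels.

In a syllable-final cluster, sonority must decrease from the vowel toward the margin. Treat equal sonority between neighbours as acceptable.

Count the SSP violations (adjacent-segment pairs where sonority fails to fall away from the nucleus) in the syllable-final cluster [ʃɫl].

/ʃ/ is a fricative (sonority 3).
/ɫ/ is a lateral (sonority 5).
/l/ is a lateral (sonority 5).
/ʃ/→/ɫ/: 3→5 (does not fall) — violation.
/ɫ/→/l/: 5→5 (plateau, allowed) — ok.

1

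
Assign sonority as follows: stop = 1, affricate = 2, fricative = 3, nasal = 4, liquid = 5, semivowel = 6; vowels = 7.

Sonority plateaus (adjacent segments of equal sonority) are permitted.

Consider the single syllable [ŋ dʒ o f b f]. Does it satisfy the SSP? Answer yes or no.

Onset: /ŋ/ is a nasal (sonority 4), /dʒ/ is an affricate (sonority 2); then the nucleus /o/ (sonority 7).
Onset profile 4-2-7 — does not rise throughout.
Coda: /f/ is a fricative (sonority 3), /b/ is a stop (sonority 1), /f/ is a fricative (sonority 3).
Coda profile 7-3-1-3 — does not fall throughout.

no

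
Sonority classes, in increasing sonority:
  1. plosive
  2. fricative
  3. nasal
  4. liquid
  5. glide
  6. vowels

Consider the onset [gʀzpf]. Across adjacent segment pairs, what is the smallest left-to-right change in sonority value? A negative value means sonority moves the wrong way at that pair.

/g/ is a plosive (sonority 1).
/ʀ/ is a liquid (sonority 4).
/z/ is a fricative (sonority 2).
/p/ is a plosive (sonority 1).
/f/ is a fricative (sonority 2).
/g/→/ʀ/: change +3.
/ʀ/→/z/: change -2.
/z/→/p/: change -1.
/p/→/f/: change +1.
Minimum = -2.

-2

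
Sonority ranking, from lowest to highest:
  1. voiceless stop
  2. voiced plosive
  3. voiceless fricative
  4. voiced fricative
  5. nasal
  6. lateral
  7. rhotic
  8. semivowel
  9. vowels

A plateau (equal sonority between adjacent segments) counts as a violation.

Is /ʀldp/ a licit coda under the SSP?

yes

/ʀ/ — rhotic, sonority 7.
/l/ — lateral, sonority 6.
/d/ — voiced plosive, sonority 2.
/p/ — voiceless stop, sonority 1.
The profile 7-6-2-1 strictly falls, so the coda satisfies the SSP.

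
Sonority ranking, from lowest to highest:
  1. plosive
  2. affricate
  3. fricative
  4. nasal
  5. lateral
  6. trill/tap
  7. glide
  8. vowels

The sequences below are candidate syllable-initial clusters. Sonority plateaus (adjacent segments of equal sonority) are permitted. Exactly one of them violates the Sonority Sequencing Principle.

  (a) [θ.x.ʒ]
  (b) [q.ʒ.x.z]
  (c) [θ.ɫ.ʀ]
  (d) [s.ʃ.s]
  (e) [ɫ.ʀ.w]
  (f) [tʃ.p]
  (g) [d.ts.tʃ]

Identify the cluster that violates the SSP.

f

(a) [θ.x.ʒ]: profile 3-3-3 — obeys.
(b) [q.ʒ.x.z]: profile 1-3-3-3 — obeys.
(c) [θ.ɫ.ʀ]: profile 3-5-6 — obeys.
(d) [s.ʃ.s]: profile 3-3-3 — obeys.
(e) [ɫ.ʀ.w]: profile 5-6-7 — obeys.
(f) [tʃ.p]: profile 2-1 — violates.
(g) [d.ts.tʃ]: profile 1-2-2 — obeys.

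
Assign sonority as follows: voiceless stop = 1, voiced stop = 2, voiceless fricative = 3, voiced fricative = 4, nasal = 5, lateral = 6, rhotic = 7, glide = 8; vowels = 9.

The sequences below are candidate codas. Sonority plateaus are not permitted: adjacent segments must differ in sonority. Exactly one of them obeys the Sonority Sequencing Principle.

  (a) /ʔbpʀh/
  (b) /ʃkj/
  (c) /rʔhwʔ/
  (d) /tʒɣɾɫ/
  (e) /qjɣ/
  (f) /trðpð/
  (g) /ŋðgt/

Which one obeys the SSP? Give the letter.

g

(a) /ʔbpʀh/: profile 1-2-1-7-3 — violates.
(b) /ʃkj/: profile 3-1-8 — violates.
(c) /rʔhwʔ/: profile 7-1-3-8-1 — violates.
(d) /tʒɣɾɫ/: profile 1-4-4-7-6 — violates.
(e) /qjɣ/: profile 1-8-4 — violates.
(f) /trðpð/: profile 1-7-4-1-4 — violates.
(g) /ŋðgt/: profile 5-4-2-1 — obeys.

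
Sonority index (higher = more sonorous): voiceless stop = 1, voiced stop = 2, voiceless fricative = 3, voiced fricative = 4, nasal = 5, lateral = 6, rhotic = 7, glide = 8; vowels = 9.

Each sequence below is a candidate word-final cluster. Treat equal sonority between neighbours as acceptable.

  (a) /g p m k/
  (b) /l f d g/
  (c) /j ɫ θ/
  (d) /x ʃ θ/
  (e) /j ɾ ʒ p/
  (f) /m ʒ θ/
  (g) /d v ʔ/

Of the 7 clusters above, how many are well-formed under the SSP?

(a) sonority 2-1-5-1: ill-formed.
(b) sonority 6-3-2-2: well-formed.
(c) sonority 8-6-3: well-formed.
(d) sonority 3-3-3: well-formed.
(e) sonority 8-7-4-1: well-formed.
(f) sonority 5-4-3: well-formed.
(g) sonority 2-4-1: ill-formed.

5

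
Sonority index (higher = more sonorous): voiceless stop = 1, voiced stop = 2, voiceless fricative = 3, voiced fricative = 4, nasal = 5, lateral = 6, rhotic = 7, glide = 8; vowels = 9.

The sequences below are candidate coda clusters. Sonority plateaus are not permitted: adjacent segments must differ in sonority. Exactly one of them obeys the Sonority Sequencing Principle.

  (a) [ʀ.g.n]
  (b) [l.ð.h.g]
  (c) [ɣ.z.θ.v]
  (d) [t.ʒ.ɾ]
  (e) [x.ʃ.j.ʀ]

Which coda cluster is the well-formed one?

(a) 7-2-5 → violates
(b) 6-4-3-2 → obeys
(c) 4-4-3-4 → violates
(d) 1-4-7 → violates
(e) 3-3-8-7 → violates

b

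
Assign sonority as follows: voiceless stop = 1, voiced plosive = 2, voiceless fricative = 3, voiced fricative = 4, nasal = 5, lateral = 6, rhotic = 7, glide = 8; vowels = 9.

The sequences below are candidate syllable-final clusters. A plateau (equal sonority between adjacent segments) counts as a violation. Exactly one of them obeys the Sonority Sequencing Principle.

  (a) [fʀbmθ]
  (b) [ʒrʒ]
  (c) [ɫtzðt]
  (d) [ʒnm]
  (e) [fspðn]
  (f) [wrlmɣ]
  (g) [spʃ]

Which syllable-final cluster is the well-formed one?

(a) 3-7-2-5-3 → violates
(b) 4-7-4 → violates
(c) 6-1-4-4-1 → violates
(d) 4-5-5 → violates
(e) 3-3-1-4-5 → violates
(f) 8-7-6-5-4 → obeys
(g) 3-1-3 → violates

f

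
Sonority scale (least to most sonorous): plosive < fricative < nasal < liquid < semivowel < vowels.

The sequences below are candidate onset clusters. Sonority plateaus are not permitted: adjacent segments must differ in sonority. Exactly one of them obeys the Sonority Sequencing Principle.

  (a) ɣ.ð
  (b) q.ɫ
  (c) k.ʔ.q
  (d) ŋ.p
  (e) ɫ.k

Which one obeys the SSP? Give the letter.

(a) ɣ.ð: profile 2-2 — violates.
(b) q.ɫ: profile 1-4 — obeys.
(c) k.ʔ.q: profile 1-1-1 — violates.
(d) ŋ.p: profile 3-1 — violates.
(e) ɫ.k: profile 4-1 — violates.

b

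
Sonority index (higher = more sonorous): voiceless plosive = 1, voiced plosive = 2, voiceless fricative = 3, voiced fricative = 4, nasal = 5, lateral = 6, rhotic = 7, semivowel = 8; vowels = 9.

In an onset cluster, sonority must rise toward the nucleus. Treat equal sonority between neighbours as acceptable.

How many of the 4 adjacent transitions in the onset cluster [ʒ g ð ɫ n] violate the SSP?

/ʒ/: voiced fricative = 4.
/g/: voiced plosive = 2.
/ð/: voiced fricative = 4.
/ɫ/: lateral = 6.
/n/: nasal = 5.
/ʒ/→/g/: 4→2 (does not rise) — violation.
/g/→/ð/: 2→4 (rises) — ok.
/ð/→/ɫ/: 4→6 (rises) — ok.
/ɫ/→/n/: 6→5 (does not rise) — violation.

2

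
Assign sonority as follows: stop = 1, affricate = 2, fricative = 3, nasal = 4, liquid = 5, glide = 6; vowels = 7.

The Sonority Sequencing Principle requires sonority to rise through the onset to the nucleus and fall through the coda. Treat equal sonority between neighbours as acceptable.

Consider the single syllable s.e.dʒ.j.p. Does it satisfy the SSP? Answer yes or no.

no

Onset: /s/ is a fricative (sonority 3); then the nucleus /e/ (sonority 7).
Onset profile 3-7 — rises to the nucleus.
Coda: /dʒ/ is an affricate (sonority 2), /j/ is a glide (sonority 6), /p/ is a stop (sonority 1).
Coda profile 7-2-6-1 — does not fall throughout.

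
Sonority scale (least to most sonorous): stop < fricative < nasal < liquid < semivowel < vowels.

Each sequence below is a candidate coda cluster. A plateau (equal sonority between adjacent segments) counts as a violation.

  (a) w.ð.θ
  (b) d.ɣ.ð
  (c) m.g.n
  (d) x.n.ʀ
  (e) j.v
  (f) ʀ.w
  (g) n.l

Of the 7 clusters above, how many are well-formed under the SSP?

(a) 5-2-2 → violates
(b) 1-2-2 → violates
(c) 3-1-3 → violates
(d) 2-3-4 → violates
(e) 5-2 → obeys
(f) 4-5 → violates
(g) 3-4 → violates

1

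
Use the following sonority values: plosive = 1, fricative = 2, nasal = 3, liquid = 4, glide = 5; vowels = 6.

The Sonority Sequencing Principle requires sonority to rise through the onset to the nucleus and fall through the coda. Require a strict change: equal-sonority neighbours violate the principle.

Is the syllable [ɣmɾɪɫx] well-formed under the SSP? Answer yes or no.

Onset: /ɣ/ is a fricative (sonority 2), /m/ is a nasal (sonority 3), /ɾ/ is a liquid (sonority 4); then the nucleus /ɪ/ (sonority 6).
Onset profile 2-3-4-6 — rises to the nucleus.
Coda: /ɫ/ is a liquid (sonority 4), /x/ is a fricative (sonority 2).
Coda profile 6-4-2 — falls from the nucleus.

yes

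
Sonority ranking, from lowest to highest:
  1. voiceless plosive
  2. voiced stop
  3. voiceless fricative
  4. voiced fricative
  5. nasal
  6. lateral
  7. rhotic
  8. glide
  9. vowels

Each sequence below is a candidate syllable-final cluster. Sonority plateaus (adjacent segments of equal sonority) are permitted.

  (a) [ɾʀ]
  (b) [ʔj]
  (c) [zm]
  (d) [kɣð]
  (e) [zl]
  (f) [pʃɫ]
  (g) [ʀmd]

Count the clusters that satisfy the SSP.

(a) [ɾʀ]: profile 7-7 — obeys.
(b) [ʔj]: profile 1-8 — violates.
(c) [zm]: profile 4-5 — violates.
(d) [kɣð]: profile 1-4-4 — violates.
(e) [zl]: profile 4-6 — violates.
(f) [pʃɫ]: profile 1-3-6 — violates.
(g) [ʀmd]: profile 7-5-2 — obeys.

2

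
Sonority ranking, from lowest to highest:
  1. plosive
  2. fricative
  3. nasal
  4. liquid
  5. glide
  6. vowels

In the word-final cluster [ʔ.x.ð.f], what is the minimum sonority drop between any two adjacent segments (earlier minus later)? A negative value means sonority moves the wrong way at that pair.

/ʔ/: plosive = 1.
/x/: fricative = 2.
/ð/: fricative = 2.
/f/: fricative = 2.
/ʔ/→/x/: change -1.
/x/→/ð/: change +0.
/ð/→/f/: change +0.
Minimum = -1.

-1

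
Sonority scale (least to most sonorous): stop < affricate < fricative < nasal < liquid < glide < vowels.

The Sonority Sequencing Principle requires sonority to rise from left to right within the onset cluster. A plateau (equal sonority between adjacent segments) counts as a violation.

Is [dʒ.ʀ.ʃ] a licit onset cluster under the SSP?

no

/dʒ/: affricate = 2.
/ʀ/: liquid = 5.
/ʃ/: fricative = 3.
The profile is 2-5-3. Between /ʀ/ (5) and /ʃ/ (3) sonority does not rise, so the cluster violates the SSP.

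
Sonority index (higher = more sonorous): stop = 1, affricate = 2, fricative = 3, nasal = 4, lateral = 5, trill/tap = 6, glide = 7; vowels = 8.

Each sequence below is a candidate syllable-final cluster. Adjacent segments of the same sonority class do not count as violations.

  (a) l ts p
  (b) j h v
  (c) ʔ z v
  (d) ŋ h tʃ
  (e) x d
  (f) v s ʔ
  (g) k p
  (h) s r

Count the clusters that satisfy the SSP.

(a) sonority 5-2-1: well-formed.
(b) sonority 7-3-3: well-formed.
(c) sonority 1-3-3: ill-formed.
(d) sonority 4-3-2: well-formed.
(e) sonority 3-1: well-formed.
(f) sonority 3-3-1: well-formed.
(g) sonority 1-1: well-formed.
(h) sonority 3-6: ill-formed.

6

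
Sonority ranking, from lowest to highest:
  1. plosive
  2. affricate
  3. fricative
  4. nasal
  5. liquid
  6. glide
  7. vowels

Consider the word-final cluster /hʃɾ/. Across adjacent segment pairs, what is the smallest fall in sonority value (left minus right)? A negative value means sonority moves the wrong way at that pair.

-2

/h/: fricative = 3.
/ʃ/: fricative = 3.
/ɾ/: liquid = 5.
/h/→/ʃ/: change +0.
/ʃ/→/ɾ/: change -2.
Minimum = -2.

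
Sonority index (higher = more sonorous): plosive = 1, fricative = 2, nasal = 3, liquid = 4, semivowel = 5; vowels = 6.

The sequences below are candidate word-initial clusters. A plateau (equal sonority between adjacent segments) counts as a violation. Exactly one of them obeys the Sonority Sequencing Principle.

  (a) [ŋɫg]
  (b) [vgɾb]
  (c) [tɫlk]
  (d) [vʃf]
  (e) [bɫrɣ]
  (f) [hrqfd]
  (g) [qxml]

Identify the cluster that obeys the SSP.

(a) 3-4-1 → violates
(b) 2-1-4-1 → violates
(c) 1-4-4-1 → violates
(d) 2-2-2 → violates
(e) 1-4-4-2 → violates
(f) 2-4-1-2-1 → violates
(g) 1-2-3-4 → obeys

g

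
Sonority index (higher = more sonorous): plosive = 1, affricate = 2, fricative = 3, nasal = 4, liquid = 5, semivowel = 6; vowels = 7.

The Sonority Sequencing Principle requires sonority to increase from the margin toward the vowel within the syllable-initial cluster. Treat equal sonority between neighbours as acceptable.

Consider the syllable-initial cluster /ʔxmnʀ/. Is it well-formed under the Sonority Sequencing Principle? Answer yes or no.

/ʔ/ is a plosive (sonority 1).
/x/ is a fricative (sonority 3).
/m/ is a nasal (sonority 4).
/n/ is a nasal (sonority 4).
/ʀ/ is a liquid (sonority 5).
The profile 1-3-4-4-5 is non-decreasing (plateaus allowed), so the syllable-initial cluster satisfies the SSP.

yes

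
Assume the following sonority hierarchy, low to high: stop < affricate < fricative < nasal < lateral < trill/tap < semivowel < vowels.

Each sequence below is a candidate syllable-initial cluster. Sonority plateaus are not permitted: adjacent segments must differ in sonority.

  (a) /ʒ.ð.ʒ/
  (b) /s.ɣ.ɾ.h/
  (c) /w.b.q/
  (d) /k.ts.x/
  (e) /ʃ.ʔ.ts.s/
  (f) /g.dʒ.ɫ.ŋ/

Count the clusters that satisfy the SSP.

(a) sonority 3-3-3: ill-formed.
(b) sonority 3-3-6-3: ill-formed.
(c) sonority 7-1-1: ill-formed.
(d) sonority 1-2-3: well-formed.
(e) sonority 3-1-2-3: ill-formed.
(f) sonority 1-2-5-4: ill-formed.

1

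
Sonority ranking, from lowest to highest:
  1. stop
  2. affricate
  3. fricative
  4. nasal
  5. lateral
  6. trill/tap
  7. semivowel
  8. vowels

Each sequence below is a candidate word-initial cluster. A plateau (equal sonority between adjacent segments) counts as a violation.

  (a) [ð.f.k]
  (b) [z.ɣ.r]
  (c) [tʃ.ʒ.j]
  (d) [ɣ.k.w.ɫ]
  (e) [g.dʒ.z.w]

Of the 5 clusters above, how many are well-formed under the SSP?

(a) 3-3-1 → violates
(b) 3-3-6 → violates
(c) 2-3-7 → obeys
(d) 3-1-7-5 → violates
(e) 1-2-3-7 → obeys

2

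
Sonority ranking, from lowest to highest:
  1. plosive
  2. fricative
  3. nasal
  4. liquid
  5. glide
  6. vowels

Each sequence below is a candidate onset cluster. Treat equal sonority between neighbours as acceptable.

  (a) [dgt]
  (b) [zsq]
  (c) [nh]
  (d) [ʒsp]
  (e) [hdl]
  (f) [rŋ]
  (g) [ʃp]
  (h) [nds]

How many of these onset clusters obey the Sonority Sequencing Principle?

1

(a) [dgt]: profile 1-1-1 — obeys.
(b) [zsq]: profile 2-2-1 — violates.
(c) [nh]: profile 3-2 — violates.
(d) [ʒsp]: profile 2-2-1 — violates.
(e) [hdl]: profile 2-1-4 — violates.
(f) [rŋ]: profile 4-3 — violates.
(g) [ʃp]: profile 2-1 — violates.
(h) [nds]: profile 3-1-2 — violates.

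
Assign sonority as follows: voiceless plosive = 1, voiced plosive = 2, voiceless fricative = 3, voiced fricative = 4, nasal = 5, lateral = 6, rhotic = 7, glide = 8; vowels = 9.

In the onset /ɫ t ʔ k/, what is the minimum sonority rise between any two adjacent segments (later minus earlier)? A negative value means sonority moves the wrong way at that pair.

-5

/ɫ/: lateral = 6.
/t/: voiceless plosive = 1.
/ʔ/: voiceless plosive = 1.
/k/: voiceless plosive = 1.
/ɫ/→/t/: change -5.
/t/→/ʔ/: change +0.
/ʔ/→/k/: change +0.
Minimum = -5.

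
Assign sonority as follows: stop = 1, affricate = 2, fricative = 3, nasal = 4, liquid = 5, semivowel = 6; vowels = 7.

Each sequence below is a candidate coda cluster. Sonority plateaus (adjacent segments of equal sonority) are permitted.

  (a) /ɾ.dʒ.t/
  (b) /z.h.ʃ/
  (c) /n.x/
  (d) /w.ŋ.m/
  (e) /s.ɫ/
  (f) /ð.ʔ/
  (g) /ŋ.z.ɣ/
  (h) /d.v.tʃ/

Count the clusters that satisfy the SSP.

(a) 5-2-1 → obeys
(b) 3-3-3 → obeys
(c) 4-3 → obeys
(d) 6-4-4 → obeys
(e) 3-5 → violates
(f) 3-1 → obeys
(g) 4-3-3 → obeys
(h) 1-3-2 → violates

6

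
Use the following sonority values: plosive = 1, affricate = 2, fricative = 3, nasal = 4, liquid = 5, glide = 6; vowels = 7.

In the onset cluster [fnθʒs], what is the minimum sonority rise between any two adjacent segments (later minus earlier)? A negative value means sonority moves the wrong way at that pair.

-1

/f/ — fricative, sonority 3.
/n/ — nasal, sonority 4.
/θ/ — fricative, sonority 3.
/ʒ/ — fricative, sonority 3.
/s/ — fricative, sonority 3.
/f/→/n/: change +1.
/n/→/θ/: change -1.
/θ/→/ʒ/: change +0.
/ʒ/→/s/: change +0.
Minimum = -1.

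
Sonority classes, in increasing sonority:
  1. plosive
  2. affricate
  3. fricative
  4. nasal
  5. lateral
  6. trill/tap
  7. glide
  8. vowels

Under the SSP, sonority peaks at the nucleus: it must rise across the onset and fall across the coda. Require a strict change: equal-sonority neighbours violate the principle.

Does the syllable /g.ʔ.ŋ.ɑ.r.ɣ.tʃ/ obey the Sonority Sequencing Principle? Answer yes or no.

Onset: /g/ is a plosive (sonority 1), /ʔ/ is a plosive (sonority 1), /ŋ/ is a nasal (sonority 4); then the nucleus /ɑ/ (sonority 8).
Onset profile 1-1-4-8 — does not strictly rise throughout.
Coda: /r/ is a trill/tap (sonority 6), /ɣ/ is a fricative (sonority 3), /tʃ/ is an affricate (sonority 2).
Coda profile 8-6-3-2 — falls from the nucleus.

no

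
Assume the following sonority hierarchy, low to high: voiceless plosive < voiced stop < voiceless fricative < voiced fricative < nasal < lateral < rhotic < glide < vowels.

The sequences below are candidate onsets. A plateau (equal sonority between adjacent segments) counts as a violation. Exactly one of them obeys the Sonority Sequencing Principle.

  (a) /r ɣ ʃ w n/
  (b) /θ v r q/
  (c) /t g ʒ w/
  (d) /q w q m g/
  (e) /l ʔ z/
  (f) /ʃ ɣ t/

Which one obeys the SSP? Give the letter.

(a) sonority 7-4-3-8-5: ill-formed.
(b) sonority 3-4-7-1: ill-formed.
(c) sonority 1-2-4-8: well-formed.
(d) sonority 1-8-1-5-2: ill-formed.
(e) sonority 6-1-4: ill-formed.
(f) sonority 3-4-1: ill-formed.

c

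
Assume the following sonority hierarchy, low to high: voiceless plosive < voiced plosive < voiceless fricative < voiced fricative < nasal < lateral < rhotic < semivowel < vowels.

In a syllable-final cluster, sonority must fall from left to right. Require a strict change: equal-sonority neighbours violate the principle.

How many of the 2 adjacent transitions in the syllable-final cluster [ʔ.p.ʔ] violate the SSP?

/ʔ/: voiceless plosive = 1.
/p/: voiceless plosive = 1.
/ʔ/: voiceless plosive = 1.
/ʔ/→/p/: 1→1 (plateau) — violation.
/p/→/ʔ/: 1→1 (plateau) — violation.

2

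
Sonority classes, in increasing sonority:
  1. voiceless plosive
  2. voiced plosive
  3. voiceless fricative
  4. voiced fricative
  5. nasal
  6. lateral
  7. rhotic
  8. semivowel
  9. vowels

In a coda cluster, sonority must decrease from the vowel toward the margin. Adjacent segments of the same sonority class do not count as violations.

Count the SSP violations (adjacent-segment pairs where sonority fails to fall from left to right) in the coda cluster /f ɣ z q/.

1

/f/ is a voiceless fricative (sonority 3).
/ɣ/ is a voiced fricative (sonority 4).
/z/ is a voiced fricative (sonority 4).
/q/ is a voiceless plosive (sonority 1).
/f/→/ɣ/: 3→4 (does not fall) — violation.
/ɣ/→/z/: 4→4 (plateau, allowed) — ok.
/z/→/q/: 4→1 (falls) — ok.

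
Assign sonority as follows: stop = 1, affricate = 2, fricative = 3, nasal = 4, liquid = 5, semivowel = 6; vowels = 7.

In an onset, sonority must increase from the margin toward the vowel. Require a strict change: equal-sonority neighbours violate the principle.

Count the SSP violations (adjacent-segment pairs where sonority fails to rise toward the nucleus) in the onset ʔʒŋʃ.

1

/ʔ/: stop = 1.
/ʒ/: fricative = 3.
/ŋ/: nasal = 4.
/ʃ/: fricative = 3.
/ʔ/→/ʒ/: 1→3 (rises) — ok.
/ʒ/→/ŋ/: 3→4 (rises) — ok.
/ŋ/→/ʃ/: 4→3 (does not rise) — violation.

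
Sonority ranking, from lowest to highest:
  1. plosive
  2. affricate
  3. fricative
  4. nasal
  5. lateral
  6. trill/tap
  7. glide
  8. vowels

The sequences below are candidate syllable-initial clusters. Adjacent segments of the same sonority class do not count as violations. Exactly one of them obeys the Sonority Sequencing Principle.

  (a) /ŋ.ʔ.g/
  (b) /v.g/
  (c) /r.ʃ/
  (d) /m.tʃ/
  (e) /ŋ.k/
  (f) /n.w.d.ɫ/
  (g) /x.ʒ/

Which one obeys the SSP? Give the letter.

(a) sonority 4-1-1: ill-formed.
(b) sonority 3-1: ill-formed.
(c) sonority 6-3: ill-formed.
(d) sonority 4-2: ill-formed.
(e) sonority 4-1: ill-formed.
(f) sonority 4-7-1-5: ill-formed.
(g) sonority 3-3: well-formed.

g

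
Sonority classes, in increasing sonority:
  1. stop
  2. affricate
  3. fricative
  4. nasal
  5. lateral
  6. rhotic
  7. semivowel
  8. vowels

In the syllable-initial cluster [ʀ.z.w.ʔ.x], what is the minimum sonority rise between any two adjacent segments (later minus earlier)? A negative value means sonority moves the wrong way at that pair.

/ʀ/: rhotic = 6.
/z/: fricative = 3.
/w/: semivowel = 7.
/ʔ/: stop = 1.
/x/: fricative = 3.
/ʀ/→/z/: change -3.
/z/→/w/: change +4.
/w/→/ʔ/: change -6.
/ʔ/→/x/: change +2.
Minimum = -6.

-6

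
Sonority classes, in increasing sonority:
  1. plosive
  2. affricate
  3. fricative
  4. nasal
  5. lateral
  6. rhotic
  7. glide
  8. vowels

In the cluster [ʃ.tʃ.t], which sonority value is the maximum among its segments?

/ʃ/ — fricative, sonority 3.
/tʃ/ — affricate, sonority 2.
/t/ — plosive, sonority 1.
The maximum is 3.

3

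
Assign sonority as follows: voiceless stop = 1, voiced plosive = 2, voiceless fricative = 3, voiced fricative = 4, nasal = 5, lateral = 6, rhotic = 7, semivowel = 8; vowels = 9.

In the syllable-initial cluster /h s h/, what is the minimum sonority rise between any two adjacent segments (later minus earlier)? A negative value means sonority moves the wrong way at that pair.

0

/h/: voiceless fricative = 3.
/s/: voiceless fricative = 3.
/h/: voiceless fricative = 3.
/h/→/s/: change +0.
/s/→/h/: change +0.
Minimum = 0.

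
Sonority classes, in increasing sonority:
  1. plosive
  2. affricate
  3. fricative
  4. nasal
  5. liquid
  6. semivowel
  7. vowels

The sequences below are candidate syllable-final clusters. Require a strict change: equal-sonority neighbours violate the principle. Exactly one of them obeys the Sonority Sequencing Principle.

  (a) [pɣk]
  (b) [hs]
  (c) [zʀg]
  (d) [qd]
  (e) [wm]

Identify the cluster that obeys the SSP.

(a) [pɣk]: profile 1-3-1 — violates.
(b) [hs]: profile 3-3 — violates.
(c) [zʀg]: profile 3-5-1 — violates.
(d) [qd]: profile 1-1 — violates.
(e) [wm]: profile 6-4 — obeys.

e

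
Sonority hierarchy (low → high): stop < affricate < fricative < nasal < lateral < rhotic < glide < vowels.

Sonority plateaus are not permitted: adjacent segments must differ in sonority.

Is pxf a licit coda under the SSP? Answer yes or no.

/p/: stop = 1.
/x/: fricative = 3.
/f/: fricative = 3.
The profile is 1-3-3. Between /p/ (1) and /x/ (3) sonority does not fall, so the cluster violates the SSP.

no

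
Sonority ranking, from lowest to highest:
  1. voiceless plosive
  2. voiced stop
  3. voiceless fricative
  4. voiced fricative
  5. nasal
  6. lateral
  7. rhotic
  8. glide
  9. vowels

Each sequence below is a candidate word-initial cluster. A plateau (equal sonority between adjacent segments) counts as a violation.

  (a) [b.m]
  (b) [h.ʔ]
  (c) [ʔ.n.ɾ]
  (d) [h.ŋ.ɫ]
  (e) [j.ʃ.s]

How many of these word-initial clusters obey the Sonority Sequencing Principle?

(a) [b.m]: profile 2-5 — obeys.
(b) [h.ʔ]: profile 3-1 — violates.
(c) [ʔ.n.ɾ]: profile 1-5-7 — obeys.
(d) [h.ŋ.ɫ]: profile 3-5-6 — obeys.
(e) [j.ʃ.s]: profile 8-3-3 — violates.

3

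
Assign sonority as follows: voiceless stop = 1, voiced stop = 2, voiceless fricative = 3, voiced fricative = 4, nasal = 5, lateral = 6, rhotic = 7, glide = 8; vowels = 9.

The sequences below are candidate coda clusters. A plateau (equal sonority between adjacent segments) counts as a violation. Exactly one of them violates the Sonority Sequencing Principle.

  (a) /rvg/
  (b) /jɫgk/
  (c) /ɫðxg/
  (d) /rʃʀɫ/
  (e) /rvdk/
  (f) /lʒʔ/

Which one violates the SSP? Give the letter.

d

(a) 7-4-2 → obeys
(b) 8-6-2-1 → obeys
(c) 6-4-3-2 → obeys
(d) 7-3-7-6 → violates
(e) 7-4-2-1 → obeys
(f) 6-4-1 → obeys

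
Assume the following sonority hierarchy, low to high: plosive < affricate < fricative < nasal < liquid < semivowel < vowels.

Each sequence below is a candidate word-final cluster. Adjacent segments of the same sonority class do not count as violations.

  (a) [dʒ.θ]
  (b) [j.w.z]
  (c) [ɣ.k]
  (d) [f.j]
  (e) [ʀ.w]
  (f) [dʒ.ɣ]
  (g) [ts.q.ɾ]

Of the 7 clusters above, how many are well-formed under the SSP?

(a) sonority 2-3: ill-formed.
(b) sonority 6-6-3: well-formed.
(c) sonority 3-1: well-formed.
(d) sonority 3-6: ill-formed.
(e) sonority 5-6: ill-formed.
(f) sonority 2-3: ill-formed.
(g) sonority 2-1-5: ill-formed.

2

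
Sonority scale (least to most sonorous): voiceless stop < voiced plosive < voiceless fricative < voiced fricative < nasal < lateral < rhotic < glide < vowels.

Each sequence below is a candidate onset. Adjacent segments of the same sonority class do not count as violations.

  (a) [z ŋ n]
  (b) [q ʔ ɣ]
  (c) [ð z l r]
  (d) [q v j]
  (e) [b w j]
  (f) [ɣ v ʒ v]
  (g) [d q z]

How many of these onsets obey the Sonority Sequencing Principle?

6

(a) [z ŋ n]: profile 4-5-5 — obeys.
(b) [q ʔ ɣ]: profile 1-1-4 — obeys.
(c) [ð z l r]: profile 4-4-6-7 — obeys.
(d) [q v j]: profile 1-4-8 — obeys.
(e) [b w j]: profile 2-8-8 — obeys.
(f) [ɣ v ʒ v]: profile 4-4-4-4 — obeys.
(g) [d q z]: profile 2-1-4 — violates.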